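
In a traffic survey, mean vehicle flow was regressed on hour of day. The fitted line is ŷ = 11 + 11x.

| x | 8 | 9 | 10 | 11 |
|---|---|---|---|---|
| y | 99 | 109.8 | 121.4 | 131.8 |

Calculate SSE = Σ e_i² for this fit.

SSE = 0.24

x=8: ŷ = 11 + 11·8 = 99; e = 99 − 99 = 0
x=9: ŷ = 11 + 11·9 = 110; e = 109.8 − 110 = -0.2
x=10: ŷ = 11 + 11·10 = 121; e = 121.4 − 121 = 0.4
x=11: ŷ = 11 + 11·11 = 132; e = 131.8 − 132 = -0.2
SSE = 0 + 0.04 + 0.16 + 0.04 = 0.24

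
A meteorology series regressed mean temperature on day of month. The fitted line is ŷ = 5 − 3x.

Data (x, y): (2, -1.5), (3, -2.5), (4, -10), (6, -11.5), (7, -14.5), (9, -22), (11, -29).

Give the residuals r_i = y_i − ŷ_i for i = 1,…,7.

-0.5, 1.5, -3, 1.5, 1.5, 0, -1

x=2: ŷ = 5 − 3·2 = -1; r = -1.5 − (-1) = -0.5
x=3: ŷ = 5 − 3·3 = -4; r = -2.5 − (-4) = 1.5
x=4: ŷ = 5 − 3·4 = -7; r = -10 − (-7) = -3
x=6: ŷ = 5 − 3·6 = -13; r = -11.5 − (-13) = 1.5
x=7: ŷ = 5 − 3·7 = -16; r = -14.5 − (-16) = 1.5
x=9: ŷ = 5 − 3·9 = -22; r = -22 − (-22) = 0
x=11: ŷ = 5 − 3·11 = -28; r = -29 − (-28) = -1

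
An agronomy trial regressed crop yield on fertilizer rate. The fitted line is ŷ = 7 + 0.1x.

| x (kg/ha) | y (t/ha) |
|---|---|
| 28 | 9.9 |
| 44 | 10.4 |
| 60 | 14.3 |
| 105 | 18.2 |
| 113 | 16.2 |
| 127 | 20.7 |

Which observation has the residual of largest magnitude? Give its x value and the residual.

x = 113, r = -2.1

x=28: ŷ = 7 + 0.1·28 = 9.8; r = 9.9 − 9.8 = 0.1
x=44: ŷ = 7 + 0.1·44 = 11.4; r = 10.4 − 11.4 = -1
x=60: ŷ = 7 + 0.1·60 = 13; r = 14.3 − 13 = 1.3
x=105: ŷ = 7 + 0.1·105 = 17.5; r = 18.2 − 17.5 = 0.7
x=113: ŷ = 7 + 0.1·113 = 18.3; r = 16.2 − 18.3 = -2.1
x=127: ŷ = 7 + 0.1·127 = 19.7; r = 20.7 − 19.7 = 1
Largest |r| is 2.1 at x = 113, residual -2.1.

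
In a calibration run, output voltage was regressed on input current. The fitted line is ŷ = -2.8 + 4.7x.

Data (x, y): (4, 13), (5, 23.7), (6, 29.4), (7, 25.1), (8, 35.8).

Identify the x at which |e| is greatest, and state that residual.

x = 7, e = -5

x=4: ŷ = -2.8 + 4.7·4 = 16; e = 13 − 16 = -3
x=5: ŷ = -2.8 + 4.7·5 = 20.7; e = 23.7 − 20.7 = 3
x=6: ŷ = -2.8 + 4.7·6 = 25.4; e = 29.4 − 25.4 = 4
x=7: ŷ = -2.8 + 4.7·7 = 30.1; e = 25.1 − 30.1 = -5
x=8: ŷ = -2.8 + 4.7·8 = 34.8; e = 35.8 − 34.8 = 1
Largest |e| is 5 at x = 7, residual -5.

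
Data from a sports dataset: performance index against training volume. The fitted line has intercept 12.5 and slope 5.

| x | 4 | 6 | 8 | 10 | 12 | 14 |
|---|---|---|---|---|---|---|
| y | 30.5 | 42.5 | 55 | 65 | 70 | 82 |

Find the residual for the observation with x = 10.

ŷ = 12.5 + 5·10 = 62.5
e = 65 − 62.5 = 2.5

e = 2.5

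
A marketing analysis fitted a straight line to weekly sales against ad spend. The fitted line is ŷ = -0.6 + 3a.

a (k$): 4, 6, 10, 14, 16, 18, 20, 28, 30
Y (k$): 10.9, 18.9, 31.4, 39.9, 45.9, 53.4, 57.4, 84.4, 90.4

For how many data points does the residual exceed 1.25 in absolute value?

a=4: ŷ = -0.6 + 3·4 = 11.4; r = 10.9 − 11.4 = -0.5
a=6: ŷ = -0.6 + 3·6 = 17.4; r = 18.9 − 17.4 = 1.5
a=10: ŷ = -0.6 + 3·10 = 29.4; r = 31.4 − 29.4 = 2
a=14: ŷ = -0.6 + 3·14 = 41.4; r = 39.9 − 41.4 = -1.5
a=16: ŷ = -0.6 + 3·16 = 47.4; r = 45.9 − 47.4 = -1.5
a=18: ŷ = -0.6 + 3·18 = 53.4; r = 53.4 − 53.4 = 0
a=20: ŷ = -0.6 + 3·20 = 59.4; r = 57.4 − 59.4 = -2
a=28: ŷ = -0.6 + 3·28 = 83.4; r = 84.4 − 83.4 = 1
a=30: ŷ = -0.6 + 3·30 = 89.4; r = 90.4 − 89.4 = 1
|r| > 1.25: a=6 (|r|=1.5), a=10 (|r|=2), a=14 (|r|=1.5), a=16 (|r|=1.5), a=20 (|r|=2) → 5

5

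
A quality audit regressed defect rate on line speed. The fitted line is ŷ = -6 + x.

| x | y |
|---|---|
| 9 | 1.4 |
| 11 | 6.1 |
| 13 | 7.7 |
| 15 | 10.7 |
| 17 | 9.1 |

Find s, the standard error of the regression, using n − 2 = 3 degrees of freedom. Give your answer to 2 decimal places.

s = 1.89

x=9: ŷ = -6 + 9 = 3; e = 1.4 − 3 = -1.6
x=11: ŷ = -6 + 11 = 5; e = 6.1 − 5 = 1.1
x=13: ŷ = -6 + 13 = 7; e = 7.7 − 7 = 0.7
x=15: ŷ = -6 + 15 = 9; e = 10.7 − 9 = 1.7
x=17: ŷ = -6 + 17 = 11; e = 9.1 − 11 = -1.9
SSE = 2.56 + 1.21 + 0.49 + 2.89 + 3.61 = 10.76
s = √(10.76/3) = √3.58667 ≈ 1.89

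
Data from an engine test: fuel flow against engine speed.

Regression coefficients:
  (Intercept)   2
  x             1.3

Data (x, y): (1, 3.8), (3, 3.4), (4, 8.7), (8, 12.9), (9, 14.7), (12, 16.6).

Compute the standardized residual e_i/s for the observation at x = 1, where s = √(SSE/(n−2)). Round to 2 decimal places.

0.30

x=1: ŷ = 2 + 1.3·1 = 3.3; e = 3.8 − 3.3 = 0.5
x=3: ŷ = 2 + 1.3·3 = 5.9; e = 3.4 − 5.9 = -2.5
x=4: ŷ = 2 + 1.3·4 = 7.2; e = 8.7 − 7.2 = 1.5
x=8: ŷ = 2 + 1.3·8 = 12.4; e = 12.9 − 12.4 = 0.5
x=9: ŷ = 2 + 1.3·9 = 13.7; e = 14.7 − 13.7 = 1
x=12: ŷ = 2 + 1.3·12 = 17.6; e = 16.6 − 17.6 = -1
SSE = 0.25 + 6.25 + 2.25 + 0.25 + 1 + 1 = 11
s = √(11/4) = 1.65831
e/s = 0.5 / 1.65831 = 0.30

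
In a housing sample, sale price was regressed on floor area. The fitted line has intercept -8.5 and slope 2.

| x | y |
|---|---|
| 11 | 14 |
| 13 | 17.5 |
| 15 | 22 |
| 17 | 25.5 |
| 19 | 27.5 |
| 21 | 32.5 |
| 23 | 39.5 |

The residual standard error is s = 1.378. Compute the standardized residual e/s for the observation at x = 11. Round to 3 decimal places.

0.363

ŷ = -8.5 + 2·11 = 13.5
e = 14 − 13.5 = 0.5
e/s = 0.5 / 1.378 = 0.363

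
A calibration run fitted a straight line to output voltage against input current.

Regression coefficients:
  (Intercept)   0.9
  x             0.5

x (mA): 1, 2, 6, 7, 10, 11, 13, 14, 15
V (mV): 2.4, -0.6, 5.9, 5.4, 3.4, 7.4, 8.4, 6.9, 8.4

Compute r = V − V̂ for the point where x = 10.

r = -2.5

V̂ = 0.9 + 0.5·10 = 5.9
r = 3.4 − 5.9 = -2.5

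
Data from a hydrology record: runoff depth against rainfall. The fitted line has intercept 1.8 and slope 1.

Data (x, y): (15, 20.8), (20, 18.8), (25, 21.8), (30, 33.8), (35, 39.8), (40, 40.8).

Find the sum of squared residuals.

SSE = 64

x=15: ŷ = 1.8 + 15 = 16.8; e = 20.8 − 16.8 = 4
x=20: ŷ = 1.8 + 20 = 21.8; e = 18.8 − 21.8 = -3
x=25: ŷ = 1.8 + 25 = 26.8; e = 21.8 − 26.8 = -5
x=30: ŷ = 1.8 + 30 = 31.8; e = 33.8 − 31.8 = 2
x=35: ŷ = 1.8 + 35 = 36.8; e = 39.8 − 36.8 = 3
x=40: ŷ = 1.8 + 40 = 41.8; e = 40.8 − 41.8 = -1
SSE = 16 + 9 + 25 + 4 + 9 + 1 = 64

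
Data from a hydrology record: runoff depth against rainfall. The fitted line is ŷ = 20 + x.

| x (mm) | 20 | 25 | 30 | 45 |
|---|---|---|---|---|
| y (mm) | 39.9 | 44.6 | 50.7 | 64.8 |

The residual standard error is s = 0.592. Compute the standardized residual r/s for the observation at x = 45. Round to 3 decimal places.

-0.338

ŷ = 20 + 45 = 65
r = 64.8 − 65 = -0.2
r/s = -0.2 / 0.592 = -0.338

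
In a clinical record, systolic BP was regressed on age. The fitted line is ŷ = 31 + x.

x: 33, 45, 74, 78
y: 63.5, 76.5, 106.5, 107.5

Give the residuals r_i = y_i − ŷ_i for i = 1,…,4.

-0.5, 0.5, 1.5, -1.5

x=33: ŷ = 31 + 33 = 64; r = 63.5 − 64 = -0.5
x=45: ŷ = 31 + 45 = 76; r = 76.5 − 76 = 0.5
x=74: ŷ = 31 + 74 = 105; r = 106.5 − 105 = 1.5
x=78: ŷ = 31 + 78 = 109; r = 107.5 − 109 = -1.5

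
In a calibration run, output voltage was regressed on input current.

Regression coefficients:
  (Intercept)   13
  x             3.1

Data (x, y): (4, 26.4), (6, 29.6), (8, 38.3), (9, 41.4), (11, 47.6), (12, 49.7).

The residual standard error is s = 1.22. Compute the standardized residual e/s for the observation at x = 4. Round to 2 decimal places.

ŷ = 13 + 3.1·4 = 25.4
e = 26.4 − 25.4 = 1
e/s = 1 / 1.22 = 0.82

0.82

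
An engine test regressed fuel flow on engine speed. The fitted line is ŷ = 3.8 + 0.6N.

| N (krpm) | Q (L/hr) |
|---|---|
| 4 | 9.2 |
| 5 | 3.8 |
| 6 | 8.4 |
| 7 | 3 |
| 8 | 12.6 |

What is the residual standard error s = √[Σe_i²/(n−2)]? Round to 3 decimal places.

N=4: ŷ = 3.8 + 0.6·4 = 6.2; e = 9.2 − 6.2 = 3
N=5: ŷ = 3.8 + 0.6·5 = 6.8; e = 3.8 − 6.8 = -3
N=6: ŷ = 3.8 + 0.6·6 = 7.4; e = 8.4 − 7.4 = 1
N=7: ŷ = 3.8 + 0.6·7 = 8; e = 3 − 8 = -5
N=8: ŷ = 3.8 + 0.6·8 = 8.6; e = 12.6 − 8.6 = 4
SSE = 9 + 9 + 1 + 25 + 16 = 60
s = √(60/3) = √20 ≈ 4.472

s = 4.472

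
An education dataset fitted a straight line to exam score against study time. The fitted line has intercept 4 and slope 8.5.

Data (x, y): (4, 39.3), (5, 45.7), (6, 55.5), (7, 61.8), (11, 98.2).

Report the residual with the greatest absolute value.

x=4: ŷ = 4 + 8.5·4 = 38; e = 39.3 − 38 = 1.3
x=5: ŷ = 4 + 8.5·5 = 46.5; e = 45.7 − 46.5 = -0.8
x=6: ŷ = 4 + 8.5·6 = 55; e = 55.5 − 55 = 0.5
x=7: ŷ = 4 + 8.5·7 = 63.5; e = 61.8 − 63.5 = -1.7
x=11: ŷ = 4 + 8.5·11 = 97.5; e = 98.2 − 97.5 = 0.7
Largest |e| is 1.7 at x = 7, residual -1.7.

e = -1.7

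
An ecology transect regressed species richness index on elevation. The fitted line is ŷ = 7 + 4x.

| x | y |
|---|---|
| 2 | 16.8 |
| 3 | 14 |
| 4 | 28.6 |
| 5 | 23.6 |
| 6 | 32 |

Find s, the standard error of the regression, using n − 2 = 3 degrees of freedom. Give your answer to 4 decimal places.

s = 4.9044

x=2: ŷ = 7 + 4·2 = 15; r = 16.8 − 15 = 1.8
x=3: ŷ = 7 + 4·3 = 19; r = 14 − 19 = -5
x=4: ŷ = 7 + 4·4 = 23; r = 28.6 − 23 = 5.6
x=5: ŷ = 7 + 4·5 = 27; r = 23.6 − 27 = -3.4
x=6: ŷ = 7 + 4·6 = 31; r = 32 − 31 = 1
SSE = 3.24 + 25 + 31.36 + 11.56 + 1 = 72.16
s = √(72.16/3) = √24.0533 ≈ 4.9044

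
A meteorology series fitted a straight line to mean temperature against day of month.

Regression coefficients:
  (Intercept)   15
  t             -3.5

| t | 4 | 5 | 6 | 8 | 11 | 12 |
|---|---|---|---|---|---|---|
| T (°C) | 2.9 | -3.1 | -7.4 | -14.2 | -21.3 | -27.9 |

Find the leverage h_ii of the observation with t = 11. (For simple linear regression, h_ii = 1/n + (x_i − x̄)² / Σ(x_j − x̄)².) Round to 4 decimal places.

h = 0.3750

t̄ = (4 + 5 + 6 + 8 + 11 + 12)/6 = 7.66667
Σ(t − t̄)² = 13.4444 + 7.11111 + 2.77778 + 0.111111 + 11.1111 + 18.7778 = 53.3333
h = 1/6 + (3.33333)²/53.3333 = 0.166667 + 0.208333 = 0.3750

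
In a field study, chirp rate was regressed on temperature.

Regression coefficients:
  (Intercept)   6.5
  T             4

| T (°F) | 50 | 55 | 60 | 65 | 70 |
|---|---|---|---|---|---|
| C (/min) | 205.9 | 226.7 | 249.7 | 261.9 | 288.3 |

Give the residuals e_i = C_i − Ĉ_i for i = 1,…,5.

T=50: Ĉ = 6.5 + 4·50 = 206.5; e = 205.9 − 206.5 = -0.6
T=55: Ĉ = 6.5 + 4·55 = 226.5; e = 226.7 − 226.5 = 0.2
T=60: Ĉ = 6.5 + 4·60 = 246.5; e = 249.7 − 246.5 = 3.2
T=65: Ĉ = 6.5 + 4·65 = 266.5; e = 261.9 − 266.5 = -4.6
T=70: Ĉ = 6.5 + 4·70 = 286.5; e = 288.3 − 286.5 = 1.8

-0.6, 0.2, 3.2, -4.6, 1.8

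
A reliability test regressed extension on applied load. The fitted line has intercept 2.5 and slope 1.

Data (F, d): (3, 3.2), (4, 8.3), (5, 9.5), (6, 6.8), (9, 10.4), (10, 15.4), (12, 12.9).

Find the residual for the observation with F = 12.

d̂ = 2.5 + 12 = 14.5
r = 12.9 − 14.5 = -1.6

r = -1.6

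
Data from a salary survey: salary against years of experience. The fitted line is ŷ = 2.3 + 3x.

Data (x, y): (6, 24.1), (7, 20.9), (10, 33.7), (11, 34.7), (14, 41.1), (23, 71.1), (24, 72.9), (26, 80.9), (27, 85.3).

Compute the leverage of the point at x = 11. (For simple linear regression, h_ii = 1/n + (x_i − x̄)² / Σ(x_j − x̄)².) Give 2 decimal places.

h = 0.16

x̄ = (6 + 7 + 10 + 11 + 14 + 23 + 24 + 26 + 27)/9 = 16.4444
Σ(x − x̄)² = 109.086 + 89.1975 + 41.5309 + 29.642 + 5.97531 + 42.9753 + 57.0864 + 91.3086 + 111.42 = 578.222
h = 1/9 + (-5.44444)²/578.222 = 0.111111 + 0.051264 = 0.16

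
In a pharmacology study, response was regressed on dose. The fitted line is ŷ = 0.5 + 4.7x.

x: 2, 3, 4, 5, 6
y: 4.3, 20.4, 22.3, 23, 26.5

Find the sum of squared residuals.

SSE = 79.84

x=2: ŷ = 0.5 + 4.7·2 = 9.9; e = 4.3 − 9.9 = -5.6
x=3: ŷ = 0.5 + 4.7·3 = 14.6; e = 20.4 − 14.6 = 5.8
x=4: ŷ = 0.5 + 4.7·4 = 19.3; e = 22.3 − 19.3 = 3
x=5: ŷ = 0.5 + 4.7·5 = 24; e = 23 − 24 = -1
x=6: ŷ = 0.5 + 4.7·6 = 28.7; e = 26.5 − 28.7 = -2.2
SSE = 31.36 + 33.64 + 9 + 1 + 4.84 = 79.84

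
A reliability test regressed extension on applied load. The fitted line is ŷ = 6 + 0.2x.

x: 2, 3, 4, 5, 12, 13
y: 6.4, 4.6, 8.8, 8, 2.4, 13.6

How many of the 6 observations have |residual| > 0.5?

5

x=2: ŷ = 6 + 0.2·2 = 6.4; e = 6.4 − 6.4 = 0
x=3: ŷ = 6 + 0.2·3 = 6.6; e = 4.6 − 6.6 = -2
x=4: ŷ = 6 + 0.2·4 = 6.8; e = 8.8 − 6.8 = 2
x=5: ŷ = 6 + 0.2·5 = 7; e = 8 − 7 = 1
x=12: ŷ = 6 + 0.2·12 = 8.4; e = 2.4 − 8.4 = -6
x=13: ŷ = 6 + 0.2·13 = 8.6; e = 13.6 − 8.6 = 5
|e| > 0.5: x=3 (|e|=2), x=4 (|e|=2), x=5 (|e|=1), x=12 (|e|=6), x=13 (|e|=5) → 5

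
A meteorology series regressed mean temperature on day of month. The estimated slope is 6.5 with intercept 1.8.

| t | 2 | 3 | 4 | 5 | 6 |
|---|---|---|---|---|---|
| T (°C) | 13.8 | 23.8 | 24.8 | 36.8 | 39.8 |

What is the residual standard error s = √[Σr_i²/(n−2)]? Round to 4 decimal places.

s = 2.7988

t=2: T̂ = 1.8 + 6.5·2 = 14.8; r = 13.8 − 14.8 = -1
t=3: T̂ = 1.8 + 6.5·3 = 21.3; r = 23.8 − 21.3 = 2.5
t=4: T̂ = 1.8 + 6.5·4 = 27.8; r = 24.8 − 27.8 = -3
t=5: T̂ = 1.8 + 6.5·5 = 34.3; r = 36.8 − 34.3 = 2.5
t=6: T̂ = 1.8 + 6.5·6 = 40.8; r = 39.8 − 40.8 = -1
SSE = 1 + 6.25 + 9 + 6.25 + 1 = 23.5
s = √(23.5/3) = √7.83333 ≈ 2.7988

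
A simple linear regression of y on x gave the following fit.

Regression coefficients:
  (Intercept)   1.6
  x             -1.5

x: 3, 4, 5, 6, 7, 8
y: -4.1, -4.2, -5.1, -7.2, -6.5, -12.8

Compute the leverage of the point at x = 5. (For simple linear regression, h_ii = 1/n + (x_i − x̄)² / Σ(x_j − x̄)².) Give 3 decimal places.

h = 0.181

x̄ = (3 + 4 + 5 + 6 + 7 + 8)/6 = 5.5
Σ(x − x̄)² = 6.25 + 2.25 + 0.25 + 0.25 + 2.25 + 6.25 = 17.5
h = 1/6 + (-0.5)²/17.5 = 0.166667 + 0.0142857 = 0.181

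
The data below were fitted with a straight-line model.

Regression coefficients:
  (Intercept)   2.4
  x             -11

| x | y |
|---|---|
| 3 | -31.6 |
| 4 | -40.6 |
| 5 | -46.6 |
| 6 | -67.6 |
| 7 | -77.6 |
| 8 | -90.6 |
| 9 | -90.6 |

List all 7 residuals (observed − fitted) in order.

x=3: ŷ = 2.4 − 11·3 = -30.6; r = -31.6 − (-30.6) = -1
x=4: ŷ = 2.4 − 11·4 = -41.6; r = -40.6 − (-41.6) = 1
x=5: ŷ = 2.4 − 11·5 = -52.6; r = -46.6 − (-52.6) = 6
x=6: ŷ = 2.4 − 11·6 = -63.6; r = -67.6 − (-63.6) = -4
x=7: ŷ = 2.4 − 11·7 = -74.6; r = -77.6 − (-74.6) = -3
x=8: ŷ = 2.4 − 11·8 = -85.6; r = -90.6 − (-85.6) = -5
x=9: ŷ = 2.4 − 11·9 = -96.6; r = -90.6 − (-96.6) = 6

-1, 1, 6, -4, -3, -5, 6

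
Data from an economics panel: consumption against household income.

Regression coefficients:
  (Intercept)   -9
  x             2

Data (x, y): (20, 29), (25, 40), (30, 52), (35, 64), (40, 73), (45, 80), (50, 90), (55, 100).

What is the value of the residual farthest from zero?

x=20: ŷ = -9 + 2·20 = 31; r = 29 − 31 = -2
x=25: ŷ = -9 + 2·25 = 41; r = 40 − 41 = -1
x=30: ŷ = -9 + 2·30 = 51; r = 52 − 51 = 1
x=35: ŷ = -9 + 2·35 = 61; r = 64 − 61 = 3
x=40: ŷ = -9 + 2·40 = 71; r = 73 − 71 = 2
x=45: ŷ = -9 + 2·45 = 81; r = 80 − 81 = -1
x=50: ŷ = -9 + 2·50 = 91; r = 90 − 91 = -1
x=55: ŷ = -9 + 2·55 = 101; r = 100 − 101 = -1
Largest |r| is 3 at x = 35, residual 3.

r = 3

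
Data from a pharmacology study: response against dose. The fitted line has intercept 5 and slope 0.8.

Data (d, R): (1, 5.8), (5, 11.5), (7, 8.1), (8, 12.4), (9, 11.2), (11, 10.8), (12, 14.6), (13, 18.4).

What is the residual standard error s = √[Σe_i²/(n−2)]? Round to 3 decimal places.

s = 2.327

d=1: R̂ = 5 + 0.8·1 = 5.8; e = 5.8 − 5.8 = 0
d=5: R̂ = 5 + 0.8·5 = 9; e = 11.5 − 9 = 2.5
d=7: R̂ = 5 + 0.8·7 = 10.6; e = 8.1 − 10.6 = -2.5
d=8: R̂ = 5 + 0.8·8 = 11.4; e = 12.4 − 11.4 = 1
d=9: R̂ = 5 + 0.8·9 = 12.2; e = 11.2 − 12.2 = -1
d=11: R̂ = 5 + 0.8·11 = 13.8; e = 10.8 − 13.8 = -3
d=12: R̂ = 5 + 0.8·12 = 14.6; e = 14.6 − 14.6 = 0
d=13: R̂ = 5 + 0.8·13 = 15.4; e = 18.4 − 15.4 = 3
SSE = 0 + 6.25 + 6.25 + 1 + 1 + 9 + 0 + 9 = 32.5
s = √(32.5/6) = √5.41667 ≈ 2.327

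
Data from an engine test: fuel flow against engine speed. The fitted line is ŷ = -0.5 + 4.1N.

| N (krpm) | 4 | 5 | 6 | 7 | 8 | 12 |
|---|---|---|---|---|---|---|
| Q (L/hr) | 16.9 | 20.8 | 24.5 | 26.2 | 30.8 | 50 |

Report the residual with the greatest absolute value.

N=4: ŷ = -0.5 + 4.1·4 = 15.9; r = 16.9 − 15.9 = 1
N=5: ŷ = -0.5 + 4.1·5 = 20; r = 20.8 − 20 = 0.8
N=6: ŷ = -0.5 + 4.1·6 = 24.1; r = 24.5 − 24.1 = 0.4
N=7: ŷ = -0.5 + 4.1·7 = 28.2; r = 26.2 − 28.2 = -2
N=8: ŷ = -0.5 + 4.1·8 = 32.3; r = 30.8 − 32.3 = -1.5
N=12: ŷ = -0.5 + 4.1·12 = 48.7; r = 50 − 48.7 = 1.3
Largest |r| is 2 at N = 7, residual -2.

r = -2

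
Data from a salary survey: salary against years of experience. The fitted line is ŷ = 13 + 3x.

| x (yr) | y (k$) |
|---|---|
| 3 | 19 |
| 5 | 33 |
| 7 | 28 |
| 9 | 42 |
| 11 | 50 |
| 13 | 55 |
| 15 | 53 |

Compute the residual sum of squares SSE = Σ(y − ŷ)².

x=3: ŷ = 13 + 3·3 = 22; r = 19 − 22 = -3
x=5: ŷ = 13 + 3·5 = 28; r = 33 − 28 = 5
x=7: ŷ = 13 + 3·7 = 34; r = 28 − 34 = -6
x=9: ŷ = 13 + 3·9 = 40; r = 42 − 40 = 2
x=11: ŷ = 13 + 3·11 = 46; r = 50 − 46 = 4
x=13: ŷ = 13 + 3·13 = 52; r = 55 − 52 = 3
x=15: ŷ = 13 + 3·15 = 58; r = 53 − 58 = -5
SSE = 9 + 25 + 36 + 4 + 16 + 9 + 25 = 124

SSE = 124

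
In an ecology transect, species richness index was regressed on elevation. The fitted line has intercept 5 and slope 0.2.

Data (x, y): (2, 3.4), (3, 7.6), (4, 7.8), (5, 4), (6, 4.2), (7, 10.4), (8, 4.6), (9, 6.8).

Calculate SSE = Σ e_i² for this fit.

SSE = 40

x=2: ŷ = 5 + 0.2·2 = 5.4; e = 3.4 − 5.4 = -2
x=3: ŷ = 5 + 0.2·3 = 5.6; e = 7.6 − 5.6 = 2
x=4: ŷ = 5 + 0.2·4 = 5.8; e = 7.8 − 5.8 = 2
x=5: ŷ = 5 + 0.2·5 = 6; e = 4 − 6 = -2
x=6: ŷ = 5 + 0.2·6 = 6.2; e = 4.2 − 6.2 = -2
x=7: ŷ = 5 + 0.2·7 = 6.4; e = 10.4 − 6.4 = 4
x=8: ŷ = 5 + 0.2·8 = 6.6; e = 4.6 − 6.6 = -2
x=9: ŷ = 5 + 0.2·9 = 6.8; e = 6.8 − 6.8 = 0
SSE = 4 + 4 + 4 + 4 + 4 + 16 + 4 + 0 = 40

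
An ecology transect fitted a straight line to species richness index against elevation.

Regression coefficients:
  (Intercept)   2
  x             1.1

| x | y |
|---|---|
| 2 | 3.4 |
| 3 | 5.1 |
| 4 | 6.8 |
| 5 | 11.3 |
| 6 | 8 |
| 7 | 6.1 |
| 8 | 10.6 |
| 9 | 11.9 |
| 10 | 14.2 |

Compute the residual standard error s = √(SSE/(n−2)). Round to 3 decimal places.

s = 2.073

x=2: ŷ = 2 + 1.1·2 = 4.2; e = 3.4 − 4.2 = -0.8
x=3: ŷ = 2 + 1.1·3 = 5.3; e = 5.1 − 5.3 = -0.2
x=4: ŷ = 2 + 1.1·4 = 6.4; e = 6.8 − 6.4 = 0.4
x=5: ŷ = 2 + 1.1·5 = 7.5; e = 11.3 − 7.5 = 3.8
x=6: ŷ = 2 + 1.1·6 = 8.6; e = 8 − 8.6 = -0.6
x=7: ŷ = 2 + 1.1·7 = 9.7; e = 6.1 − 9.7 = -3.6
x=8: ŷ = 2 + 1.1·8 = 10.8; e = 10.6 − 10.8 = -0.2
x=9: ŷ = 2 + 1.1·9 = 11.9; e = 11.9 − 11.9 = 0
x=10: ŷ = 2 + 1.1·10 = 13; e = 14.2 − 13 = 1.2
SSE = 0.64 + 0.04 + 0.16 + 14.44 + 0.36 + 12.96 + 0.04 + 0 + 1.44 = 30.08
s = √(30.08/7) = √4.29714 ≈ 2.073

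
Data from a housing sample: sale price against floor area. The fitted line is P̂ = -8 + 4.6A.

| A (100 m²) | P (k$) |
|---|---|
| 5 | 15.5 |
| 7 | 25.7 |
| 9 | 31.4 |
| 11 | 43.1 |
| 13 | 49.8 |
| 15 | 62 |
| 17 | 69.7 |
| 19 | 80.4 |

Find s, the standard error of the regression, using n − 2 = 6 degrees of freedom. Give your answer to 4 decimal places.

s = 1.4720

A=5: P̂ = -8 + 4.6·5 = 15; e = 15.5 − 15 = 0.5
A=7: P̂ = -8 + 4.6·7 = 24.2; e = 25.7 − 24.2 = 1.5
A=9: P̂ = -8 + 4.6·9 = 33.4; e = 31.4 − 33.4 = -2
A=11: P̂ = -8 + 4.6·11 = 42.6; e = 43.1 − 42.6 = 0.5
A=13: P̂ = -8 + 4.6·13 = 51.8; e = 49.8 − 51.8 = -2
A=15: P̂ = -8 + 4.6·15 = 61; e = 62 − 61 = 1
A=17: P̂ = -8 + 4.6·17 = 70.2; e = 69.7 − 70.2 = -0.5
A=19: P̂ = -8 + 4.6·19 = 79.4; e = 80.4 − 79.4 = 1
SSE = 0.25 + 2.25 + 4 + 0.25 + 4 + 1 + 0.25 + 1 = 13
s = √(13/6) = √2.16667 ≈ 1.4720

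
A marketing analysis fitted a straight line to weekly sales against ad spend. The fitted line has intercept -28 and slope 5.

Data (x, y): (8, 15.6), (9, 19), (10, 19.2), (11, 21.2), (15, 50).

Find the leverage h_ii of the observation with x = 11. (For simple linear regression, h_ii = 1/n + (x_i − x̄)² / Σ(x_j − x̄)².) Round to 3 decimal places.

h = 0.205

x̄ = (8 + 9 + 10 + 11 + 15)/5 = 10.6
Σ(x − x̄)² = 6.76 + 2.56 + 0.36 + 0.16 + 19.36 = 29.2
h = 1/5 + (0.4)²/29.2 = 0.2 + 0.00547945 = 0.205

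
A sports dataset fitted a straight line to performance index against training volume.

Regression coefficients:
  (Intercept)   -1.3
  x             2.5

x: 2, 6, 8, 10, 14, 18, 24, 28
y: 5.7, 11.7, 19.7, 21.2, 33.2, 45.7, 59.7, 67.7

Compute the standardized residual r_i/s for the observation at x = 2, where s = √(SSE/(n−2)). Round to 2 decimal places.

1.06

x=2: ŷ = -1.3 + 2.5·2 = 3.7; r = 5.7 − 3.7 = 2
x=6: ŷ = -1.3 + 2.5·6 = 13.7; r = 11.7 − 13.7 = -2
x=8: ŷ = -1.3 + 2.5·8 = 18.7; r = 19.7 − 18.7 = 1
x=10: ŷ = -1.3 + 2.5·10 = 23.7; r = 21.2 − 23.7 = -2.5
x=14: ŷ = -1.3 + 2.5·14 = 33.7; r = 33.2 − 33.7 = -0.5
x=18: ŷ = -1.3 + 2.5·18 = 43.7; r = 45.7 − 43.7 = 2
x=24: ŷ = -1.3 + 2.5·24 = 58.7; r = 59.7 − 58.7 = 1
x=28: ŷ = -1.3 + 2.5·28 = 68.7; r = 67.7 − 68.7 = -1
SSE = 4 + 4 + 1 + 6.25 + 0.25 + 4 + 1 + 1 = 21.5
s = √(21.5/6) = 1.89297
r/s = 2 / 1.89297 = 1.06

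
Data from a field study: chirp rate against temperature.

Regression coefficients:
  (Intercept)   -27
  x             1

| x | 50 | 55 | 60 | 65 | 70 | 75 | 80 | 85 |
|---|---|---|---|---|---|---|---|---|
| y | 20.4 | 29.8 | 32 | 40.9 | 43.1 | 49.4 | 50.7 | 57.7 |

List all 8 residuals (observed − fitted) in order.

-2.6, 1.8, -1, 2.9, 0.1, 1.4, -2.3, -0.3

x=50: ŷ = -27 + 50 = 23; r = 20.4 − 23 = -2.6
x=55: ŷ = -27 + 55 = 28; r = 29.8 − 28 = 1.8
x=60: ŷ = -27 + 60 = 33; r = 32 − 33 = -1
x=65: ŷ = -27 + 65 = 38; r = 40.9 − 38 = 2.9
x=70: ŷ = -27 + 70 = 43; r = 43.1 − 43 = 0.1
x=75: ŷ = -27 + 75 = 48; r = 49.4 − 48 = 1.4
x=80: ŷ = -27 + 80 = 53; r = 50.7 − 53 = -2.3
x=85: ŷ = -27 + 85 = 58; r = 57.7 − 58 = -0.3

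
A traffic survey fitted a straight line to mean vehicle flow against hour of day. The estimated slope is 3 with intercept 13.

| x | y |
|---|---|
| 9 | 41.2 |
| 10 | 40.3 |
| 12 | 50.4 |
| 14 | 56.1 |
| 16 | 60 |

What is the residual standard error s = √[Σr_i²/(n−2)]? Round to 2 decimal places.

x=9: ŷ = 13 + 3·9 = 40; r = 41.2 − 40 = 1.2
x=10: ŷ = 13 + 3·10 = 43; r = 40.3 − 43 = -2.7
x=12: ŷ = 13 + 3·12 = 49; r = 50.4 − 49 = 1.4
x=14: ŷ = 13 + 3·14 = 55; r = 56.1 − 55 = 1.1
x=16: ŷ = 13 + 3·16 = 61; r = 60 − 61 = -1
SSE = 1.44 + 7.29 + 1.96 + 1.21 + 1 = 12.9
s = √(12.9/3) = √4.3 ≈ 2.07

s = 2.07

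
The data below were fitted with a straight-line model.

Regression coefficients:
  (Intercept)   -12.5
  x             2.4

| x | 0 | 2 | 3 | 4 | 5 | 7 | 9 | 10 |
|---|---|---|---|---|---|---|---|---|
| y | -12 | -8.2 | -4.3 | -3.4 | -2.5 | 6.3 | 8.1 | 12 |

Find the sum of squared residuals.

SSE = 11

x=0: ŷ = -12.5 + 2.4·0 = -12.5; r = -12 − (-12.5) = 0.5
x=2: ŷ = -12.5 + 2.4·2 = -7.7; r = -8.2 − (-7.7) = -0.5
x=3: ŷ = -12.5 + 2.4·3 = -5.3; r = -4.3 − (-5.3) = 1
x=4: ŷ = -12.5 + 2.4·4 = -2.9; r = -3.4 − (-2.9) = -0.5
x=5: ŷ = -12.5 + 2.4·5 = -0.5; r = -2.5 − (-0.5) = -2
x=7: ŷ = -12.5 + 2.4·7 = 4.3; r = 6.3 − 4.3 = 2
x=9: ŷ = -12.5 + 2.4·9 = 9.1; r = 8.1 − 9.1 = -1
x=10: ŷ = -12.5 + 2.4·10 = 11.5; r = 12 − 11.5 = 0.5
SSE = 0.25 + 0.25 + 1 + 0.25 + 4 + 4 + 1 + 0.25 = 11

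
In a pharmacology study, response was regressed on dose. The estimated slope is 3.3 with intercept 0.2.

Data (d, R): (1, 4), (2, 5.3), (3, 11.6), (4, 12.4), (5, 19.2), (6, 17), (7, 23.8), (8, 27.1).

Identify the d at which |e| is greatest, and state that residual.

d=1: R̂ = 0.2 + 3.3·1 = 3.5; e = 4 − 3.5 = 0.5
d=2: R̂ = 0.2 + 3.3·2 = 6.8; e = 5.3 − 6.8 = -1.5
d=3: R̂ = 0.2 + 3.3·3 = 10.1; e = 11.6 − 10.1 = 1.5
d=4: R̂ = 0.2 + 3.3·4 = 13.4; e = 12.4 − 13.4 = -1
d=5: R̂ = 0.2 + 3.3·5 = 16.7; e = 19.2 − 16.7 = 2.5
d=6: R̂ = 0.2 + 3.3·6 = 20; e = 17 − 20 = -3
d=7: R̂ = 0.2 + 3.3·7 = 23.3; e = 23.8 − 23.3 = 0.5
d=8: R̂ = 0.2 + 3.3·8 = 26.6; e = 27.1 − 26.6 = 0.5
Largest |e| is 3 at d = 6, residual -3.

d = 6, e = -3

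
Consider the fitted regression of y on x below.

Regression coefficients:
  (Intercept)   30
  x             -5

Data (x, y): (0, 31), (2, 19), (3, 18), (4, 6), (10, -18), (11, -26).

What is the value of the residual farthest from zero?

e = -4

x=0: ŷ = 30 − 5·0 = 30; e = 31 − 30 = 1
x=2: ŷ = 30 − 5·2 = 20; e = 19 − 20 = -1
x=3: ŷ = 30 − 5·3 = 15; e = 18 − 15 = 3
x=4: ŷ = 30 − 5·4 = 10; e = 6 − 10 = -4
x=10: ŷ = 30 − 5·10 = -20; e = -18 − (-20) = 2
x=11: ŷ = 30 − 5·11 = -25; e = -26 − (-25) = -1
Largest |e| is 4 at x = 4, residual -4.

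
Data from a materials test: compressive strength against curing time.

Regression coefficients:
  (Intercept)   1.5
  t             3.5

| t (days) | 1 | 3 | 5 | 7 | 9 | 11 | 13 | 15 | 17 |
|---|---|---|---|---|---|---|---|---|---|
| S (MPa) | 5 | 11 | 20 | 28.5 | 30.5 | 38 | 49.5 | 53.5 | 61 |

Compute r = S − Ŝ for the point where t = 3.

r = -1

Ŝ = 1.5 + 3.5·3 = 12
r = 11 − 12 = -1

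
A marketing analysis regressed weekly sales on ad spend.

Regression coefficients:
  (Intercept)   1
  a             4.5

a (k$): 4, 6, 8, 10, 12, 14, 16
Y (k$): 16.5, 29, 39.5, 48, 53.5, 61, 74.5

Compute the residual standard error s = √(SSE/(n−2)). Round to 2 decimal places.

a=4: ŷ = 1 + 4.5·4 = 19; e = 16.5 − 19 = -2.5
a=6: ŷ = 1 + 4.5·6 = 28; e = 29 − 28 = 1
a=8: ŷ = 1 + 4.5·8 = 37; e = 39.5 − 37 = 2.5
a=10: ŷ = 1 + 4.5·10 = 46; e = 48 − 46 = 2
a=12: ŷ = 1 + 4.5·12 = 55; e = 53.5 − 55 = -1.5
a=14: ŷ = 1 + 4.5·14 = 64; e = 61 − 64 = -3
a=16: ŷ = 1 + 4.5·16 = 73; e = 74.5 − 73 = 1.5
SSE = 6.25 + 1 + 6.25 + 4 + 2.25 + 9 + 2.25 = 31
s = √(31/5) = √6.2 ≈ 2.49

s = 2.49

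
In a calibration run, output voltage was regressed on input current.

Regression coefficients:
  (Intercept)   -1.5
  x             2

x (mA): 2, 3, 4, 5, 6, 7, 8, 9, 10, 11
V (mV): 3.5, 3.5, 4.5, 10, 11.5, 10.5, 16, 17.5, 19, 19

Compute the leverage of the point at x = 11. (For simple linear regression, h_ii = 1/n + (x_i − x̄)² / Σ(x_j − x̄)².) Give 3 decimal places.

h = 0.345

x̄ = (2 + 3 + 4 + 5 + 6 + 7 + 8 + 9 + 10 + 11)/10 = 6.5
Σ(x − x̄)² = 20.25 + 12.25 + 6.25 + 2.25 + 0.25 + 0.25 + 2.25 + 6.25 + 12.25 + 20.25 = 82.5
h = 1/10 + (4.5)²/82.5 = 0.1 + 0.245455 = 0.345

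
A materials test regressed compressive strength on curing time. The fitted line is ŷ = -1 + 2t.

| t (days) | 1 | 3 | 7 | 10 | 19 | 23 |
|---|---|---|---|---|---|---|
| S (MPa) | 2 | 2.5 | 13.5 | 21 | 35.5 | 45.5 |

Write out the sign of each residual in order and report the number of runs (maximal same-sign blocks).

5 runs

t=1: ŷ = -1 + 2·1 = 1; r = 2 − 1 = 1
t=3: ŷ = -1 + 2·3 = 5; r = 2.5 − 5 = -2.5
t=7: ŷ = -1 + 2·7 = 13; r = 13.5 − 13 = 0.5
t=10: ŷ = -1 + 2·10 = 19; r = 21 − 19 = 2
t=19: ŷ = -1 + 2·19 = 37; r = 35.5 − 37 = -1.5
t=23: ŷ = -1 + 2·23 = 45; r = 45.5 − 45 = 0.5
Signs: + − + + − +
Runs: +×1, −×1, +×2, −×1, +×1 → 5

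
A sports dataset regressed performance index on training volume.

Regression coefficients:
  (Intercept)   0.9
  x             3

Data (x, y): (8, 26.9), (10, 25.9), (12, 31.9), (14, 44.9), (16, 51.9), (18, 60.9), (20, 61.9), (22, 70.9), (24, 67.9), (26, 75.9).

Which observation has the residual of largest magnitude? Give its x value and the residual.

x=8: ŷ = 0.9 + 3·8 = 24.9; e = 26.9 − 24.9 = 2
x=10: ŷ = 0.9 + 3·10 = 30.9; e = 25.9 − 30.9 = -5
x=12: ŷ = 0.9 + 3·12 = 36.9; e = 31.9 − 36.9 = -5
x=14: ŷ = 0.9 + 3·14 = 42.9; e = 44.9 − 42.9 = 2
x=16: ŷ = 0.9 + 3·16 = 48.9; e = 51.9 − 48.9 = 3
x=18: ŷ = 0.9 + 3·18 = 54.9; e = 60.9 − 54.9 = 6
x=20: ŷ = 0.9 + 3·20 = 60.9; e = 61.9 − 60.9 = 1
x=22: ŷ = 0.9 + 3·22 = 66.9; e = 70.9 − 66.9 = 4
x=24: ŷ = 0.9 + 3·24 = 72.9; e = 67.9 − 72.9 = -5
x=26: ŷ = 0.9 + 3·26 = 78.9; e = 75.9 − 78.9 = -3
Largest |e| is 6 at x = 18, residual 6.

x = 18, e = 6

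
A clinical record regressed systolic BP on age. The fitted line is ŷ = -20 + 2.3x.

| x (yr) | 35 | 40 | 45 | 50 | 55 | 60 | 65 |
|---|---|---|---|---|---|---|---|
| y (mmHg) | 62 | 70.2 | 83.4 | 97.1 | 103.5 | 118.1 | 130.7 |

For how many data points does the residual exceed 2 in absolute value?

2

x=35: ŷ = -20 + 2.3·35 = 60.5; e = 62 − 60.5 = 1.5
x=40: ŷ = -20 + 2.3·40 = 72; e = 70.2 − 72 = -1.8
x=45: ŷ = -20 + 2.3·45 = 83.5; e = 83.4 − 83.5 = -0.1
x=50: ŷ = -20 + 2.3·50 = 95; e = 97.1 − 95 = 2.1
x=55: ŷ = -20 + 2.3·55 = 106.5; e = 103.5 − 106.5 = -3
x=60: ŷ = -20 + 2.3·60 = 118; e = 118.1 − 118 = 0.1
x=65: ŷ = -20 + 2.3·65 = 129.5; e = 130.7 − 129.5 = 1.2
|e| > 2: x=50 (|e|=2.1), x=55 (|e|=3) → 2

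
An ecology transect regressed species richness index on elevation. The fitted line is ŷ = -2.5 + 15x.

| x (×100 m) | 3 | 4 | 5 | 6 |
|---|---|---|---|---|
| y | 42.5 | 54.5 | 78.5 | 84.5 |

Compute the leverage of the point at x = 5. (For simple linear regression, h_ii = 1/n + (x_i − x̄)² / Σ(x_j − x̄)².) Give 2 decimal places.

h = 0.30

x̄ = (3 + 4 + 5 + 6)/4 = 4.5
Σ(x − x̄)² = 2.25 + 0.25 + 0.25 + 2.25 = 5
h = 1/4 + (0.5)²/5 = 0.25 + 0.05 = 0.30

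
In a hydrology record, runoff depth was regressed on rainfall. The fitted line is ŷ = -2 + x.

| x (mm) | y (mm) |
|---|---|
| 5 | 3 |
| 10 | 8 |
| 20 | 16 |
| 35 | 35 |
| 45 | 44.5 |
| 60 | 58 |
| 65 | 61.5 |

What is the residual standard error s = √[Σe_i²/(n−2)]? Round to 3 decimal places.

x=5: ŷ = -2 + 5 = 3; e = 3 − 3 = 0
x=10: ŷ = -2 + 10 = 8; e = 8 − 8 = 0
x=20: ŷ = -2 + 20 = 18; e = 16 − 18 = -2
x=35: ŷ = -2 + 35 = 33; e = 35 − 33 = 2
x=45: ŷ = -2 + 45 = 43; e = 44.5 − 43 = 1.5
x=60: ŷ = -2 + 60 = 58; e = 58 − 58 = 0
x=65: ŷ = -2 + 65 = 63; e = 61.5 − 63 = -1.5
SSE = 0 + 0 + 4 + 4 + 2.25 + 0 + 2.25 = 12.5
s = √(12.5/5) = √2.5 ≈ 1.581

s = 1.581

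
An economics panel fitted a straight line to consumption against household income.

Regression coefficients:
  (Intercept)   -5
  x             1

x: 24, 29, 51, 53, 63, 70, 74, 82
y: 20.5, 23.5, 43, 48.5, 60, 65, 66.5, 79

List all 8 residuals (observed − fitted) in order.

x=24: ŷ = -5 + 24 = 19; e = 20.5 − 19 = 1.5
x=29: ŷ = -5 + 29 = 24; e = 23.5 − 24 = -0.5
x=51: ŷ = -5 + 51 = 46; e = 43 − 46 = -3
x=53: ŷ = -5 + 53 = 48; e = 48.5 − 48 = 0.5
x=63: ŷ = -5 + 63 = 58; e = 60 − 58 = 2
x=70: ŷ = -5 + 70 = 65; e = 65 − 65 = 0
x=74: ŷ = -5 + 74 = 69; e = 66.5 − 69 = -2.5
x=82: ŷ = -5 + 82 = 77; e = 79 − 77 = 2

1.5, -0.5, -3, 0.5, 2, 0, -2.5, 2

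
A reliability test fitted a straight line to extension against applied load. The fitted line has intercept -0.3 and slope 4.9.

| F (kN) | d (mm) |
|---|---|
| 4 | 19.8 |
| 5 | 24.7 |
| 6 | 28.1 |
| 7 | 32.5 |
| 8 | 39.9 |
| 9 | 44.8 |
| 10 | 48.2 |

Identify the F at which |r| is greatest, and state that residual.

F = 7, r = -1.5

F=4: d̂ = -0.3 + 4.9·4 = 19.3; r = 19.8 − 19.3 = 0.5
F=5: d̂ = -0.3 + 4.9·5 = 24.2; r = 24.7 − 24.2 = 0.5
F=6: d̂ = -0.3 + 4.9·6 = 29.1; r = 28.1 − 29.1 = -1
F=7: d̂ = -0.3 + 4.9·7 = 34; r = 32.5 − 34 = -1.5
F=8: d̂ = -0.3 + 4.9·8 = 38.9; r = 39.9 − 38.9 = 1
F=9: d̂ = -0.3 + 4.9·9 = 43.8; r = 44.8 − 43.8 = 1
F=10: d̂ = -0.3 + 4.9·10 = 48.7; r = 48.2 − 48.7 = -0.5
Largest |r| is 1.5 at F = 7, residual -1.5.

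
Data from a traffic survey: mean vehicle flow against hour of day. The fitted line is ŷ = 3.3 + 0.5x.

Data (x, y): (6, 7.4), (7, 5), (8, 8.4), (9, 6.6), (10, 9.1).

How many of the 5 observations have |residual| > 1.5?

1

x=6: ŷ = 3.3 + 0.5·6 = 6.3; e = 7.4 − 6.3 = 1.1
x=7: ŷ = 3.3 + 0.5·7 = 6.8; e = 5 − 6.8 = -1.8
x=8: ŷ = 3.3 + 0.5·8 = 7.3; e = 8.4 − 7.3 = 1.1
x=9: ŷ = 3.3 + 0.5·9 = 7.8; e = 6.6 − 7.8 = -1.2
x=10: ŷ = 3.3 + 0.5·10 = 8.3; e = 9.1 − 8.3 = 0.8
|e| > 1.5: x=7 (|e|=1.8) → 1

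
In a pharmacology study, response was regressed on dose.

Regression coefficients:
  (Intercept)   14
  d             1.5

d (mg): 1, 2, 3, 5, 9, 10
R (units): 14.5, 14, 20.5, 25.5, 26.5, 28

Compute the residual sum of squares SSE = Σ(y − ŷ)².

d=1: R̂ = 14 + 1.5·1 = 15.5; e = 14.5 − 15.5 = -1
d=2: R̂ = 14 + 1.5·2 = 17; e = 14 − 17 = -3
d=3: R̂ = 14 + 1.5·3 = 18.5; e = 20.5 − 18.5 = 2
d=5: R̂ = 14 + 1.5·5 = 21.5; e = 25.5 − 21.5 = 4
d=9: R̂ = 14 + 1.5·9 = 27.5; e = 26.5 − 27.5 = -1
d=10: R̂ = 14 + 1.5·10 = 29; e = 28 − 29 = -1
SSE = 1 + 9 + 4 + 16 + 1 + 1 = 32

SSE = 32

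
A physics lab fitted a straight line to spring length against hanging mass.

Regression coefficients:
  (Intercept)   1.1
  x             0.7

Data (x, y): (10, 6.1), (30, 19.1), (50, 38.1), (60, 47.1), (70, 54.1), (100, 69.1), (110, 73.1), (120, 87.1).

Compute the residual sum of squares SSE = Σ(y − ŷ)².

SSE = 82

x=10: ŷ = 1.1 + 0.7·10 = 8.1; e = 6.1 − 8.1 = -2
x=30: ŷ = 1.1 + 0.7·30 = 22.1; e = 19.1 − 22.1 = -3
x=50: ŷ = 1.1 + 0.7·50 = 36.1; e = 38.1 − 36.1 = 2
x=60: ŷ = 1.1 + 0.7·60 = 43.1; e = 47.1 − 43.1 = 4
x=70: ŷ = 1.1 + 0.7·70 = 50.1; e = 54.1 − 50.1 = 4
x=100: ŷ = 1.1 + 0.7·100 = 71.1; e = 69.1 − 71.1 = -2
x=110: ŷ = 1.1 + 0.7·110 = 78.1; e = 73.1 − 78.1 = -5
x=120: ŷ = 1.1 + 0.7·120 = 85.1; e = 87.1 − 85.1 = 2
SSE = 4 + 9 + 4 + 16 + 16 + 4 + 25 + 4 = 82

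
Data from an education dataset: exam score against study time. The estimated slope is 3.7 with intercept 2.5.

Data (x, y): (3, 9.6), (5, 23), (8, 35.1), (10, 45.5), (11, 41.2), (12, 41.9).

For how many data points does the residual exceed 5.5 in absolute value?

x=3: ŷ = 2.5 + 3.7·3 = 13.6; e = 9.6 − 13.6 = -4
x=5: ŷ = 2.5 + 3.7·5 = 21; e = 23 − 21 = 2
x=8: ŷ = 2.5 + 3.7·8 = 32.1; e = 35.1 − 32.1 = 3
x=10: ŷ = 2.5 + 3.7·10 = 39.5; e = 45.5 − 39.5 = 6
x=11: ŷ = 2.5 + 3.7·11 = 43.2; e = 41.2 − 43.2 = -2
x=12: ŷ = 2.5 + 3.7·12 = 46.9; e = 41.9 − 46.9 = -5
|e| > 5.5: x=10 (|e|=6) → 1

1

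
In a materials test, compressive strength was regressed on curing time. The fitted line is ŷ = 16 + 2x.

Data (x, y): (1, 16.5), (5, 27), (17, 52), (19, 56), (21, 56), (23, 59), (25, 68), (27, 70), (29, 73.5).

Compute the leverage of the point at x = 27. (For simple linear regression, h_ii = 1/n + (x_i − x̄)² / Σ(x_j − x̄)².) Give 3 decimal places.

h = 0.207

x̄ = (1 + 5 + 17 + 19 + 21 + 23 + 25 + 27 + 29)/9 = 18.5556
Σ(x − x̄)² = 308.198 + 183.753 + 2.41975 + 0.197531 + 5.97531 + 19.7531 + 41.5309 + 71.3086 + 109.086 = 742.222
h = 1/9 + (8.44444)²/742.222 = 0.111111 + 0.0960745 = 0.207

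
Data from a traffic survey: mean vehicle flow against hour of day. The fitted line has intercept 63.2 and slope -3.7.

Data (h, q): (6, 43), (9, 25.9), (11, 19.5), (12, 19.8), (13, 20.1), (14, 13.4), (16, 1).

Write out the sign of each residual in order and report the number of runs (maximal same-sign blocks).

4 runs

h=6: q̂ = 63.2 − 3.7·6 = 41; e = 43 − 41 = 2
h=9: q̂ = 63.2 − 3.7·9 = 29.9; e = 25.9 − 29.9 = -4
h=11: q̂ = 63.2 − 3.7·11 = 22.5; e = 19.5 − 22.5 = -3
h=12: q̂ = 63.2 − 3.7·12 = 18.8; e = 19.8 − 18.8 = 1
h=13: q̂ = 63.2 − 3.7·13 = 15.1; e = 20.1 − 15.1 = 5
h=14: q̂ = 63.2 − 3.7·14 = 11.4; e = 13.4 − 11.4 = 2
h=16: q̂ = 63.2 − 3.7·16 = 4; e = 1 − 4 = -3
Signs: + − − + + + −
Runs: +×1, −×2, +×3, −×1 → 4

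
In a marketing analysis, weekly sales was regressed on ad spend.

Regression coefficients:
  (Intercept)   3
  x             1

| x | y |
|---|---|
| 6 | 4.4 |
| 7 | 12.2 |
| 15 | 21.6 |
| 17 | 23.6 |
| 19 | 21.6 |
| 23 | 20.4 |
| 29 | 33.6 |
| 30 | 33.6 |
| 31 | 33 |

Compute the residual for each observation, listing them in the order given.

-4.6, 2.2, 3.6, 3.6, -0.4, -5.6, 1.6, 0.6, -1

x=6: ŷ = 3 + 6 = 9; r = 4.4 − 9 = -4.6
x=7: ŷ = 3 + 7 = 10; r = 12.2 − 10 = 2.2
x=15: ŷ = 3 + 15 = 18; r = 21.6 − 18 = 3.6
x=17: ŷ = 3 + 17 = 20; r = 23.6 − 20 = 3.6
x=19: ŷ = 3 + 19 = 22; r = 21.6 − 22 = -0.4
x=23: ŷ = 3 + 23 = 26; r = 20.4 − 26 = -5.6
x=29: ŷ = 3 + 29 = 32; r = 33.6 − 32 = 1.6
x=30: ŷ = 3 + 30 = 33; r = 33.6 − 33 = 0.6
x=31: ŷ = 3 + 31 = 34; r = 33 − 34 = -1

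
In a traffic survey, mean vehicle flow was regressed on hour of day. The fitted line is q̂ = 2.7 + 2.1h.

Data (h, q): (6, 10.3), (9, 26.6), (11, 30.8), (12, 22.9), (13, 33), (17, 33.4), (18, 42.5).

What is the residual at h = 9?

e = 5

q̂ = 2.7 + 2.1·9 = 21.6
e = 26.6 − 21.6 = 5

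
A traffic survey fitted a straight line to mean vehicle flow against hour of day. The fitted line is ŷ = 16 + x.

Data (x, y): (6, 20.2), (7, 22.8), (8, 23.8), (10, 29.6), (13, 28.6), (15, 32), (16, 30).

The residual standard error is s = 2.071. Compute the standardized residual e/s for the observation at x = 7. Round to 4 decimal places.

ŷ = 16 + 7 = 23
e = 22.8 − 23 = -0.2
e/s = -0.2 / 2.071 = -0.0966

-0.0966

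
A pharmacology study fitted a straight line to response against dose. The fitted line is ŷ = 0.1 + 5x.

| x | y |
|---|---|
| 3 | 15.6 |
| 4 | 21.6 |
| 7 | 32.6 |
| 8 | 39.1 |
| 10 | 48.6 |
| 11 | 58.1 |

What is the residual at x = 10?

ŷ = 0.1 + 5·10 = 50.1
r = 48.6 − 50.1 = -1.5

r = -1.5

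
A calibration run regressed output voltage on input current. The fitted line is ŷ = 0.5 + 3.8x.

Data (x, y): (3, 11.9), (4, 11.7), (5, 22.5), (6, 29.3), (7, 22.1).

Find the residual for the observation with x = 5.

ŷ = 0.5 + 3.8·5 = 19.5
e = 22.5 − 19.5 = 3

e = 3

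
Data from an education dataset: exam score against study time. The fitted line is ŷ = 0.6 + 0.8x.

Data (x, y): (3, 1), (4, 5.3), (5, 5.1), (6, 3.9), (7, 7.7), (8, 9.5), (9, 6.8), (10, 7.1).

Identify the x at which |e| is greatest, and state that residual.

x = 8, e = 2.5

x=3: ŷ = 0.6 + 0.8·3 = 3; e = 1 − 3 = -2
x=4: ŷ = 0.6 + 0.8·4 = 3.8; e = 5.3 − 3.8 = 1.5
x=5: ŷ = 0.6 + 0.8·5 = 4.6; e = 5.1 − 4.6 = 0.5
x=6: ŷ = 0.6 + 0.8·6 = 5.4; e = 3.9 − 5.4 = -1.5
x=7: ŷ = 0.6 + 0.8·7 = 6.2; e = 7.7 − 6.2 = 1.5
x=8: ŷ = 0.6 + 0.8·8 = 7; e = 9.5 − 7 = 2.5
x=9: ŷ = 0.6 + 0.8·9 = 7.8; e = 6.8 − 7.8 = -1
x=10: ŷ = 0.6 + 0.8·10 = 8.6; e = 7.1 − 8.6 = -1.5
Largest |e| is 2.5 at x = 8, residual 2.5.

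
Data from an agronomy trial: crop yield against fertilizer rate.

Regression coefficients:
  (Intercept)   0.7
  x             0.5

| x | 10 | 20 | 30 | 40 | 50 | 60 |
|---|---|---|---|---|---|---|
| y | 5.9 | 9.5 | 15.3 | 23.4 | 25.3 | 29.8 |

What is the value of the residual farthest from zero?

e = 2.7

x=10: ŷ = 0.7 + 0.5·10 = 5.7; e = 5.9 − 5.7 = 0.2
x=20: ŷ = 0.7 + 0.5·20 = 10.7; e = 9.5 − 10.7 = -1.2
x=30: ŷ = 0.7 + 0.5·30 = 15.7; e = 15.3 − 15.7 = -0.4
x=40: ŷ = 0.7 + 0.5·40 = 20.7; e = 23.4 − 20.7 = 2.7
x=50: ŷ = 0.7 + 0.5·50 = 25.7; e = 25.3 − 25.7 = -0.4
x=60: ŷ = 0.7 + 0.5·60 = 30.7; e = 29.8 − 30.7 = -0.9
Largest |e| is 2.7 at x = 40, residual 2.7.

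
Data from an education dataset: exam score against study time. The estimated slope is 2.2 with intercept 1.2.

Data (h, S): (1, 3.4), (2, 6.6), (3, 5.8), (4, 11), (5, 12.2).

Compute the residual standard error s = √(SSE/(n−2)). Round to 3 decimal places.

h=1: ŷ = 1.2 + 2.2·1 = 3.4; e = 3.4 − 3.4 = 0
h=2: ŷ = 1.2 + 2.2·2 = 5.6; e = 6.6 − 5.6 = 1
h=3: ŷ = 1.2 + 2.2·3 = 7.8; e = 5.8 − 7.8 = -2
h=4: ŷ = 1.2 + 2.2·4 = 10; e = 11 − 10 = 1
h=5: ŷ = 1.2 + 2.2·5 = 12.2; e = 12.2 − 12.2 = 0
SSE = 0 + 1 + 4 + 1 + 0 = 6
s = √(6/3) = √2 ≈ 1.414

s = 1.414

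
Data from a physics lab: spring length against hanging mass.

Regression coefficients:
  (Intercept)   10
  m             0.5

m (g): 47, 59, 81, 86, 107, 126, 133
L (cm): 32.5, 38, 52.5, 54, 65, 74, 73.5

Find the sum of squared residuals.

m=47: ŷ = 10 + 0.5·47 = 33.5; r = 32.5 − 33.5 = -1
m=59: ŷ = 10 + 0.5·59 = 39.5; r = 38 − 39.5 = -1.5
m=81: ŷ = 10 + 0.5·81 = 50.5; r = 52.5 − 50.5 = 2
m=86: ŷ = 10 + 0.5·86 = 53; r = 54 − 53 = 1
m=107: ŷ = 10 + 0.5·107 = 63.5; r = 65 − 63.5 = 1.5
m=126: ŷ = 10 + 0.5·126 = 73; r = 74 − 73 = 1
m=133: ŷ = 10 + 0.5·133 = 76.5; r = 73.5 − 76.5 = -3
SSE = 1 + 2.25 + 4 + 1 + 2.25 + 1 + 9 = 20.5

SSE = 20.5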